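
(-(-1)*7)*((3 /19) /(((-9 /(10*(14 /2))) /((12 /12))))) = -490 /57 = -8.60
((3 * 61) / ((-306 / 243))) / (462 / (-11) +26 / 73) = 360693 / 103360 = 3.49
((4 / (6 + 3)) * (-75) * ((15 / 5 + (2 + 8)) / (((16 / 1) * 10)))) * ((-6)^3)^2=-126360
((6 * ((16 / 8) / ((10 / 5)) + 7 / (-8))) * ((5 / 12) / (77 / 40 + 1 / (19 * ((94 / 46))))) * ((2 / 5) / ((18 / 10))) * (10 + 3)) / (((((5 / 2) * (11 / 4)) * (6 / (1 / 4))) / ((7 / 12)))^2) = 568841 / 98343861264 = 0.00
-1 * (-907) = 907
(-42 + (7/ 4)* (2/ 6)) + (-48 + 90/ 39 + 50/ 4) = -11639/ 156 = -74.61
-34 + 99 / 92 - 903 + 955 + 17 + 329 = 33587 / 92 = 365.08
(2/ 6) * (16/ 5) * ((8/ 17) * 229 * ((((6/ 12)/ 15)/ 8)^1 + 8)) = 207016/ 225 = 920.07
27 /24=1.12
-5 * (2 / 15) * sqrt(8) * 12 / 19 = -16 * sqrt(2) / 19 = -1.19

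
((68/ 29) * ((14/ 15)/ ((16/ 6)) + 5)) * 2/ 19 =3638/ 2755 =1.32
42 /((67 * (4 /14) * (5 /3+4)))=441 /1139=0.39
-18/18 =-1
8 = 8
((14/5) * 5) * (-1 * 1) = -14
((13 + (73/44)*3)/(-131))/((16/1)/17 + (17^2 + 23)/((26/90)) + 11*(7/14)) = -1921/15208314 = -0.00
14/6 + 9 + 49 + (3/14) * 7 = 371/6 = 61.83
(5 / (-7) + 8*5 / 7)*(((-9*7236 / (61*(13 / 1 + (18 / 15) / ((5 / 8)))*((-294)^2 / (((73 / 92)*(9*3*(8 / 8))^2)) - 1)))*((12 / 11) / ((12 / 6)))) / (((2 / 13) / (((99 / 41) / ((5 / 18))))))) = -12164620717080 / 163748130563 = -74.29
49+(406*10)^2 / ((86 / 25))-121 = 4791672.19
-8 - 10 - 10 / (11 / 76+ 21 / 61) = -87166 / 2267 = -38.45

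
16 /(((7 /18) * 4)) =72 /7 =10.29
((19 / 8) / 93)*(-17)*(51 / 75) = -5491 / 18600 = -0.30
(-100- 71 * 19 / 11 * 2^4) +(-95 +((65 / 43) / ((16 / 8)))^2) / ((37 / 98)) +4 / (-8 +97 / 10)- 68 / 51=-177411725867 / 76759386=-2311.27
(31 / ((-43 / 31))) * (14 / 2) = -6727 / 43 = -156.44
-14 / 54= -0.26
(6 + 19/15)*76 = 552.27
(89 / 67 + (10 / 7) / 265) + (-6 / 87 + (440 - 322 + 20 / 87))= 258414271 / 2162559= 119.49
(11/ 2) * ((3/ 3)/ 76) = 11/ 152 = 0.07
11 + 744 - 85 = 670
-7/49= -1/7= -0.14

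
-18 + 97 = 79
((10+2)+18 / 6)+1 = 16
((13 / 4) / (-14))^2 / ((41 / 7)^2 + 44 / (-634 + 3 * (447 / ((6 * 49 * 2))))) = 20925073 / 13293683264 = 0.00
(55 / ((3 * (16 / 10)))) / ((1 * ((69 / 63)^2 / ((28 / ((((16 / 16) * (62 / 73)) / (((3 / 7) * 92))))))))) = 8853075 / 713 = 12416.65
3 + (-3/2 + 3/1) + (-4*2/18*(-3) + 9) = 89/6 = 14.83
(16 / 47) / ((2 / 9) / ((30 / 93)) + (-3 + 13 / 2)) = 1440 / 17719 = 0.08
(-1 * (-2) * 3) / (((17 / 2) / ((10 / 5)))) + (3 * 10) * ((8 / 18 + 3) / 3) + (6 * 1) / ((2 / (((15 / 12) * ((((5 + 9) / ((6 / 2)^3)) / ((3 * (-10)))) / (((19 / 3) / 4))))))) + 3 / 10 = 349957 / 9690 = 36.12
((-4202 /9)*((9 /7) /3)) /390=-2101 /4095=-0.51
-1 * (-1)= 1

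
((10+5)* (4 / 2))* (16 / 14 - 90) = -18660 / 7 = -2665.71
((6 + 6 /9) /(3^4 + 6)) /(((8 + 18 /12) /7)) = 280 /4959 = 0.06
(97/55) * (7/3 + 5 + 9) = 4753/165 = 28.81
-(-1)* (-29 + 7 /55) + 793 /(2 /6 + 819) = -3772459 /135190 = -27.90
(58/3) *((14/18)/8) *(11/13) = 2233/1404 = 1.59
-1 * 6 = -6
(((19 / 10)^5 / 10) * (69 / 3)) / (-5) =-11.39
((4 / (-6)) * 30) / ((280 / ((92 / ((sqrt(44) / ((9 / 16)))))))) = -207 * sqrt(11) / 1232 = -0.56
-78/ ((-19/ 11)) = 858/ 19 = 45.16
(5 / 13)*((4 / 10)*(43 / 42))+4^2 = 4411 / 273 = 16.16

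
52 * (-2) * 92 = -9568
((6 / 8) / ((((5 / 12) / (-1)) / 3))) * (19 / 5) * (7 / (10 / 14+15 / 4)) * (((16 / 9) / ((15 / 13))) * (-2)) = 1549184 / 15625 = 99.15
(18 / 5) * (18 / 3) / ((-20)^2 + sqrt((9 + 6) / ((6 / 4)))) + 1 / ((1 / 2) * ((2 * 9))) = 7925 / 47997 - 18 * sqrt(10) / 133325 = 0.16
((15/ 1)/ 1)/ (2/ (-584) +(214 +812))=4380/ 299591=0.01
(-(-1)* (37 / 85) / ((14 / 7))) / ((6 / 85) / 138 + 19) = 0.01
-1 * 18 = -18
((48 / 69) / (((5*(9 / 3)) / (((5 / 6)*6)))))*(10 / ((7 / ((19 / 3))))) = 3040 / 1449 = 2.10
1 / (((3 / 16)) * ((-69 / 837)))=-1488 / 23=-64.70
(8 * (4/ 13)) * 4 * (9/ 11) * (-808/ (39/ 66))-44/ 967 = -1800205580/ 163423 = -11015.62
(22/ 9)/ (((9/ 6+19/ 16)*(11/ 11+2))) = 352/ 1161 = 0.30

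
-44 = -44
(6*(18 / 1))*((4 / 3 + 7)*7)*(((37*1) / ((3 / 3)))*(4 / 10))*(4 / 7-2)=-133200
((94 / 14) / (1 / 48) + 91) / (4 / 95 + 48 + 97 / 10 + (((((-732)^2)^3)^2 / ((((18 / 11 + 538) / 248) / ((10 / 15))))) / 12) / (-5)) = -29132510 / 8518604346304768761166243412075209887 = -0.00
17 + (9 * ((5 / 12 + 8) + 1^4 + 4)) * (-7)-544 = -1372.25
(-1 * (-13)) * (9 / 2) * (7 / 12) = 273 / 8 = 34.12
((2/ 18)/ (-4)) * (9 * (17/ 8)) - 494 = -15825/ 32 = -494.53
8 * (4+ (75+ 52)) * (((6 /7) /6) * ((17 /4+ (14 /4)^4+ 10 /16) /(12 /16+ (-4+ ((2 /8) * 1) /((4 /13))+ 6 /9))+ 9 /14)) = -54156972 /4165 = -13002.87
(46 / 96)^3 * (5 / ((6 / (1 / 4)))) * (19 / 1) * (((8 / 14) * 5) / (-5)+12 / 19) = 60835 / 2322432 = 0.03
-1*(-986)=986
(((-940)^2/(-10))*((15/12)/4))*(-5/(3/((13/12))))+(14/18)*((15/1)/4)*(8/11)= 39487555/792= 49858.02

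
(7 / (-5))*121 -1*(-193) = 118 / 5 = 23.60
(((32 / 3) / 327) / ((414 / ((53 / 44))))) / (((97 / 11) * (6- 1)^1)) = 212 / 98487495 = 0.00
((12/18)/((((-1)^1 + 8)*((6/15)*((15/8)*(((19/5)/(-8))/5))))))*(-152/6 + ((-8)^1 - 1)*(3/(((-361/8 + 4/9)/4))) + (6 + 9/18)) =253492000/11552247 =21.94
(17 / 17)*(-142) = -142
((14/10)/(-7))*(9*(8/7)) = -2.06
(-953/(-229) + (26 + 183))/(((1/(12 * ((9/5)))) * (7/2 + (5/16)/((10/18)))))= 84350592/74425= 1133.36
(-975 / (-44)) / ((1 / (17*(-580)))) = -2403375 / 11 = -218488.64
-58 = -58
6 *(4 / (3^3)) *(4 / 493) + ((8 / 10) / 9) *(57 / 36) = 9847 / 66555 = 0.15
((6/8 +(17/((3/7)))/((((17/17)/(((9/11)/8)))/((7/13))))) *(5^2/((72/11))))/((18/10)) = 46625/7488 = 6.23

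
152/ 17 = 8.94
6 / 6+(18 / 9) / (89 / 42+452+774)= 51665 / 51581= 1.00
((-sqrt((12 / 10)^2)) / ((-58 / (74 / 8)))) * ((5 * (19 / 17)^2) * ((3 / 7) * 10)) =5.12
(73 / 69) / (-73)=-0.01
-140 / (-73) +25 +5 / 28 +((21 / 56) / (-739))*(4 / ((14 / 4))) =40928639 / 1510516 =27.10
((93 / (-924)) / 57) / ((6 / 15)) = -155 / 35112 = -0.00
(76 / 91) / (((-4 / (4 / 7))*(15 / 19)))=-1444 / 9555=-0.15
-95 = -95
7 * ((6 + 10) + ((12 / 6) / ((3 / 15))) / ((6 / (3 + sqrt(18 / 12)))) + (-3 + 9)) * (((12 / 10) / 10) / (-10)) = -567 / 250 - 7 * sqrt(6) / 100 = -2.44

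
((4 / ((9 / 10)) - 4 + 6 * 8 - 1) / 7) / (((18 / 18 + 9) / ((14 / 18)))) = 0.53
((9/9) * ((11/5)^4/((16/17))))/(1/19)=4729043/10000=472.90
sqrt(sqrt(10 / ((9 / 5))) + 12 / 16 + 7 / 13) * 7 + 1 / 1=1 + 7 * sqrt(7839 + 10140 * sqrt(2)) / 78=14.37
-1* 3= -3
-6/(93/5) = -10/31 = -0.32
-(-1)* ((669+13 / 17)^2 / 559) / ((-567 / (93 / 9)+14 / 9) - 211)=-9042459471 / 2978354236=-3.04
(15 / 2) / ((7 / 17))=255 / 14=18.21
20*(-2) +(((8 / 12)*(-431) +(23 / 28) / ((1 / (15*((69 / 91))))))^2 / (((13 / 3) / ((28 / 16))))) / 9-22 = 4434724668865 / 1302170688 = 3405.64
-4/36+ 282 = 2537/9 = 281.89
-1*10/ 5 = -2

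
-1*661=-661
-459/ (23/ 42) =-838.17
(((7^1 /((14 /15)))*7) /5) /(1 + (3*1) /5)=105 /16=6.56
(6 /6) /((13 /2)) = 2 /13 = 0.15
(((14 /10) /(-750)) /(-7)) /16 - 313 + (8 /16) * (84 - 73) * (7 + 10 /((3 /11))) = -4369999 /60000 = -72.83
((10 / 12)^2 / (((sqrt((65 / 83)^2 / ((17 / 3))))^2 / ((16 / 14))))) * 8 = 58.66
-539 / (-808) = 539 / 808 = 0.67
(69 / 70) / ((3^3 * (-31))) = -23 / 19530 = -0.00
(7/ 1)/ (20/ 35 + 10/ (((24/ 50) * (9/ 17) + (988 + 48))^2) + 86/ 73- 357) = -346896040760864/ 17604997852017781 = -0.02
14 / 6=7 / 3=2.33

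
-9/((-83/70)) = 630/83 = 7.59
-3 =-3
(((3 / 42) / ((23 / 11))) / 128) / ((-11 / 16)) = -1 / 2576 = -0.00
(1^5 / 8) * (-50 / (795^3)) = -1 / 80393580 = -0.00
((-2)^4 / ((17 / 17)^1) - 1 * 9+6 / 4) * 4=34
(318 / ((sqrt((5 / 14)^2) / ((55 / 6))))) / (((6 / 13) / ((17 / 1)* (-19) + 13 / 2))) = -11194183 / 2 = -5597091.50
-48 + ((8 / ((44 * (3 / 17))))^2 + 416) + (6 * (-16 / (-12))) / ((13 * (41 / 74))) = 214861652 / 580437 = 370.17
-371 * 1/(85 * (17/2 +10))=-742/3145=-0.24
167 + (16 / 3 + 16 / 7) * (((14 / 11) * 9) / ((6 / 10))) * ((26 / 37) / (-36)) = 601321 / 3663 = 164.16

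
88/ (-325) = -88/ 325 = -0.27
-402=-402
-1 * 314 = -314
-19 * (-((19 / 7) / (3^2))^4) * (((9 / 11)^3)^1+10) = 1.66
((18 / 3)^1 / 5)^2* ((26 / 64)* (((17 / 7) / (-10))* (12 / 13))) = -0.13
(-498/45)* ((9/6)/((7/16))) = -1328/35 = -37.94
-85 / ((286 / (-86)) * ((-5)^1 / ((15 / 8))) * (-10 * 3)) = 731 / 2288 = 0.32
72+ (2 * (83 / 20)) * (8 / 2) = 105.20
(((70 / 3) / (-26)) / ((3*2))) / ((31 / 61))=-2135 / 7254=-0.29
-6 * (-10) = 60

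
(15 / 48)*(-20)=-25 / 4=-6.25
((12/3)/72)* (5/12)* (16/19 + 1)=0.04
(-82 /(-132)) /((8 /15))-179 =-31299 /176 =-177.84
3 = 3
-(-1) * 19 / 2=19 / 2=9.50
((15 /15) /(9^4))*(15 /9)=5 /19683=0.00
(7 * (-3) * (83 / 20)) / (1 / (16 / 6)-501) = 1162 / 6675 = 0.17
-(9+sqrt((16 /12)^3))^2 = -2251 /27 - 16 * sqrt(3) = -111.08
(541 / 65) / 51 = 541 / 3315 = 0.16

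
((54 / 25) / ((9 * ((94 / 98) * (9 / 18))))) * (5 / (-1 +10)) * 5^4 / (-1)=-24500 / 141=-173.76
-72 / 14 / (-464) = 0.01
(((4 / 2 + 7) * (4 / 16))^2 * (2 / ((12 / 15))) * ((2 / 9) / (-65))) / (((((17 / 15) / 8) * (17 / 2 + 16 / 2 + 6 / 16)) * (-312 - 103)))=4 / 91715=0.00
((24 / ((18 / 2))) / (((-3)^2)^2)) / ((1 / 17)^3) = 39304 / 243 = 161.74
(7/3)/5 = 7/15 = 0.47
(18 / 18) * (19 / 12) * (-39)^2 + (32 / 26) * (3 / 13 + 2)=1629833 / 676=2411.00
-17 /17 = -1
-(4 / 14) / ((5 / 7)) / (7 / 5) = -2 / 7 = -0.29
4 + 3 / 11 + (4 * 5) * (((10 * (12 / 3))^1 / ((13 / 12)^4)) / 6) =101.08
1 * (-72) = -72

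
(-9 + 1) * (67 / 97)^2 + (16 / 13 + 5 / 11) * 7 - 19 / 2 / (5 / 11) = -173831113 / 13454870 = -12.92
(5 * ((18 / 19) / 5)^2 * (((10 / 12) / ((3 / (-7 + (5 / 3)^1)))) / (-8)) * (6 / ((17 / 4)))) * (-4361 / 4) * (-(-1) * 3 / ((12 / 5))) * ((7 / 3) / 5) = -183162 / 6137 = -29.85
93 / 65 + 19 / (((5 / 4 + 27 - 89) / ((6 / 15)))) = 20623 / 15795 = 1.31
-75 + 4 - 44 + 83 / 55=-6242 / 55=-113.49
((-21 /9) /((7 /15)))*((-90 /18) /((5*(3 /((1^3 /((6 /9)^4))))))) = 135 /16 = 8.44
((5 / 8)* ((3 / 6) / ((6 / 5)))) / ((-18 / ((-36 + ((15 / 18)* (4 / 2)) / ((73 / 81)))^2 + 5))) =-78021175 / 4604256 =-16.95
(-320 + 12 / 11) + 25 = -3233 / 11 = -293.91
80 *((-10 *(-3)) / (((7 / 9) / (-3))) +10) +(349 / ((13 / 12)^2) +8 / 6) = -28954292 / 3549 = -8158.44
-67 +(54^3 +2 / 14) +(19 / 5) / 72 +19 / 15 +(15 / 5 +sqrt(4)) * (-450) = 78194825 / 504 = 155148.46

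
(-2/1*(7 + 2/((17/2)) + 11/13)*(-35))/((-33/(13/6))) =-62510/1683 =-37.14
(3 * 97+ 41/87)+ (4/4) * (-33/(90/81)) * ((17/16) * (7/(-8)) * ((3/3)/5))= 165366041/556800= 296.99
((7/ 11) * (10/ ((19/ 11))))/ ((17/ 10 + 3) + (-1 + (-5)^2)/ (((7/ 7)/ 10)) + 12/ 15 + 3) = 20/ 1349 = 0.01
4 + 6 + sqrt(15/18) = sqrt(30)/6 + 10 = 10.91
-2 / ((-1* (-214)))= -1 / 107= -0.01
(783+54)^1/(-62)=-27/2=-13.50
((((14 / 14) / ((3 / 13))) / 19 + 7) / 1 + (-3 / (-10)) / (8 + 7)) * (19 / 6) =20657 / 900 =22.95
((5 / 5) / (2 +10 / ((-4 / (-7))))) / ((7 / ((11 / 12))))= 11 / 1638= 0.01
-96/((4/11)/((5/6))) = -220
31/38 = 0.82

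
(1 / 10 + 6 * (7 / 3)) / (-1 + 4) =47 / 10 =4.70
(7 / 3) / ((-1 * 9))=-7 / 27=-0.26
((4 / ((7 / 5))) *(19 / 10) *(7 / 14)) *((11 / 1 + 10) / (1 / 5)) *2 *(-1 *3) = -1710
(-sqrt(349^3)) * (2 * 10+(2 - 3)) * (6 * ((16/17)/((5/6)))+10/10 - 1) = -3819456 * sqrt(349)/85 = -839450.90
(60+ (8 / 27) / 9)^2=212809744 / 59049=3603.95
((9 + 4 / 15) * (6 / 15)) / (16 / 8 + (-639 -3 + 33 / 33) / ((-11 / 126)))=1529 / 3029550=0.00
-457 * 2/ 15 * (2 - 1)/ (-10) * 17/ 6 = 7769/ 450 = 17.26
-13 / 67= -0.19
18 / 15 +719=720.20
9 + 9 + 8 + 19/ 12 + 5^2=631/ 12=52.58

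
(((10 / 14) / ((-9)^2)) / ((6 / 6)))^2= 25 / 321489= 0.00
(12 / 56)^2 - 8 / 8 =-187 / 196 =-0.95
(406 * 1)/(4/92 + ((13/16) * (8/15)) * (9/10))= 933800/997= 936.61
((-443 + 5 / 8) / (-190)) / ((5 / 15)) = 10617 / 1520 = 6.98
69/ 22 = 3.14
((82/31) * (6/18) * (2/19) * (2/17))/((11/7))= 2296/330429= 0.01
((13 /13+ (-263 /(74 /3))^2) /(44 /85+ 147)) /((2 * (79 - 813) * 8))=-53379745 /806384895616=-0.00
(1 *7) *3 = 21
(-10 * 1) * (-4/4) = 10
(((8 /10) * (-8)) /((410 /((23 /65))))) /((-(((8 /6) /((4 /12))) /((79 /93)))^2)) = 143543 /576239625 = 0.00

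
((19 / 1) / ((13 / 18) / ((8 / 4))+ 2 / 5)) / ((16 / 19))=16245 / 548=29.64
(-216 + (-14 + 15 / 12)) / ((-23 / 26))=11895 / 46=258.59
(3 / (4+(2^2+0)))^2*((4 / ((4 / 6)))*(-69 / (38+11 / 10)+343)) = 156627 / 544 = 287.92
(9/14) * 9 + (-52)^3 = -1968431/14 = -140602.21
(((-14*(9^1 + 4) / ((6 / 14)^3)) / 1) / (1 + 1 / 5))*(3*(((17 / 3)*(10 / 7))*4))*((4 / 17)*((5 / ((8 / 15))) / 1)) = -11147500 / 27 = -412870.37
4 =4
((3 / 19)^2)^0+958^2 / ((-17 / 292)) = -267987071 / 17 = -15763945.35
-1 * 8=-8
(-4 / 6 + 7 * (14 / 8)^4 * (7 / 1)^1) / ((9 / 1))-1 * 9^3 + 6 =-4644941 / 6912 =-672.01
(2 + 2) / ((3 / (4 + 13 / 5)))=44 / 5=8.80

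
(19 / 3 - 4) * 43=301 / 3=100.33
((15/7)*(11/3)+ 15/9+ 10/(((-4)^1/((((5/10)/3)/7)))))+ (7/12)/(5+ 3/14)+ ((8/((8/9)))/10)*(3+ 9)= 624733/30660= 20.38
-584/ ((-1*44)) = 146/ 11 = 13.27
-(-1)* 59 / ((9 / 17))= 1003 / 9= 111.44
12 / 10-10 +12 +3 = 31 / 5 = 6.20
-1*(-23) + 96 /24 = 27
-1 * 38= -38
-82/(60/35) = -287/6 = -47.83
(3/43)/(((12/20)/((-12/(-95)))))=12/817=0.01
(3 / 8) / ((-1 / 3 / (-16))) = 18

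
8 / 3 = 2.67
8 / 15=0.53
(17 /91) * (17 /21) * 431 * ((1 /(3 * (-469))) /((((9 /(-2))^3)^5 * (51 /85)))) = 0.00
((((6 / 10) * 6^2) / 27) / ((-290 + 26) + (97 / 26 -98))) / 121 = -104 / 5635575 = -0.00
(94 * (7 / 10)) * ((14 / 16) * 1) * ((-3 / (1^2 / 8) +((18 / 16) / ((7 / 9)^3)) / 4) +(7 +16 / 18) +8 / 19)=-1331353819 / 1532160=-868.94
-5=-5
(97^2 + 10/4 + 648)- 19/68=684027/68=10059.22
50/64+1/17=457/544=0.84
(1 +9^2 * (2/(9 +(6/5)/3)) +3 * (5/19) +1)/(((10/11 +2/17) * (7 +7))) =1.39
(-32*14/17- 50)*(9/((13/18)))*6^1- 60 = -1274916/221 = -5768.85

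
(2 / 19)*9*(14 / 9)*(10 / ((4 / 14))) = 980 / 19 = 51.58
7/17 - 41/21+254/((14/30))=27680/51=542.75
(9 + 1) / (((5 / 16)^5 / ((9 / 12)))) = 1572864 / 625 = 2516.58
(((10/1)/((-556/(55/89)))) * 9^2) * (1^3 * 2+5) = -155925/24742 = -6.30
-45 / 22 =-2.05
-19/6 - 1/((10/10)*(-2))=-2.67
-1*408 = -408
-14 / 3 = -4.67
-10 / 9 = -1.11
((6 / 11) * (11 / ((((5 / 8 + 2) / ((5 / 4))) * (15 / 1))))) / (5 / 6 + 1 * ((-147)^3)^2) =8 / 423792531520253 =0.00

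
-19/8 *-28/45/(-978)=-133/88020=-0.00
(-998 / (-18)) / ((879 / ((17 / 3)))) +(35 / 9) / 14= 30151 / 47466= 0.64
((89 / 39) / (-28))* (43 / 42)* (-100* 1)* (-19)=-1817825 / 11466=-158.54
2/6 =1/3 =0.33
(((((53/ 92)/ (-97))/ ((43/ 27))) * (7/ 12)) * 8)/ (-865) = 3339/ 165964090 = 0.00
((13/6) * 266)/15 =1729/45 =38.42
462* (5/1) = 2310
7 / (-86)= -7 / 86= -0.08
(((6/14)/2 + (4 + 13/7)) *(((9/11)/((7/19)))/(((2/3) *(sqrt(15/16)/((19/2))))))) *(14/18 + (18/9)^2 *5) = 104329 *sqrt(15)/98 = 4123.11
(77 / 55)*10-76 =-62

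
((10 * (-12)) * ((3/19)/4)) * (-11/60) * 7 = 231/38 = 6.08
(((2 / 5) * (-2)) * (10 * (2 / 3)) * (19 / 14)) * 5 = -760 / 21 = -36.19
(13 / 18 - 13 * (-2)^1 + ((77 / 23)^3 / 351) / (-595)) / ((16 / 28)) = 135802334969 / 2904019560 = 46.76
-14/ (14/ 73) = -73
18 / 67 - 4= -250 / 67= -3.73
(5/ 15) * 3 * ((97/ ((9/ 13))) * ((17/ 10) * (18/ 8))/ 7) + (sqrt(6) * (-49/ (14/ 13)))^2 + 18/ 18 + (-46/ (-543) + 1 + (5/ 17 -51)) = 32177817407/ 2584680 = 12449.44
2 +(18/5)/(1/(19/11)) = 452/55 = 8.22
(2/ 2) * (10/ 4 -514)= -1023/ 2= -511.50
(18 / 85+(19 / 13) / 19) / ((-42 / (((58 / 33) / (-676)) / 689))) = 0.00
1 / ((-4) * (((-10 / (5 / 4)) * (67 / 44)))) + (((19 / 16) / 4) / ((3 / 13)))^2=4138291 / 2469888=1.68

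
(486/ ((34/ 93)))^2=510714801/ 289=1767179.24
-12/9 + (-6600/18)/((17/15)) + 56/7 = -16160/51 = -316.86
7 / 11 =0.64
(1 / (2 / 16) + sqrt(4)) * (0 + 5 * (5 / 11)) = 22.73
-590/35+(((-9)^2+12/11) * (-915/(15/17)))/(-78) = 2151211/2002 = 1074.53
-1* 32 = -32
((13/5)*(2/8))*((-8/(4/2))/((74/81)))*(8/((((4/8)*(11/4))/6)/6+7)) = -1213056/374995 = -3.23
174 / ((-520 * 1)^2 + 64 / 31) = 2697 / 4191232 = 0.00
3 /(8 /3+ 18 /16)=72 /91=0.79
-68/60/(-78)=17/1170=0.01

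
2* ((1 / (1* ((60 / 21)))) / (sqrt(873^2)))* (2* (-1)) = -7 / 4365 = -0.00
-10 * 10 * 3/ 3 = -100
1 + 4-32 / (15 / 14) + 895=13052 / 15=870.13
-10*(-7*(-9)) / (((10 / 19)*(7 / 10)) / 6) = -10260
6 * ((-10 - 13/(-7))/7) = -342/49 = -6.98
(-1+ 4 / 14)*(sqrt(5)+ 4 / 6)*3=-15*sqrt(5) / 7 - 10 / 7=-6.22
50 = 50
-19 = -19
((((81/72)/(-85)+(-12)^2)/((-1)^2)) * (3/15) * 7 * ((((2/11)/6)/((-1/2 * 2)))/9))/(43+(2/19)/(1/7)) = -131537/8476200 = -0.02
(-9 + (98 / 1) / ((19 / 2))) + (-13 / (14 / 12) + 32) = 2949 / 133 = 22.17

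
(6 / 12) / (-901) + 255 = 459509 / 1802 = 255.00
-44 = -44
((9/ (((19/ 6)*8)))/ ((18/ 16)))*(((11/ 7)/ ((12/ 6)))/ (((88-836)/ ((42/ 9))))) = -1/ 646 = -0.00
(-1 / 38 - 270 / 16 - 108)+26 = -15033 / 152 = -98.90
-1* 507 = -507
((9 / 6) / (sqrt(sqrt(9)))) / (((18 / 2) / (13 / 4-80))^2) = 94249 * sqrt(3) / 2592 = 62.98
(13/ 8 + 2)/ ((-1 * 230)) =-29/ 1840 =-0.02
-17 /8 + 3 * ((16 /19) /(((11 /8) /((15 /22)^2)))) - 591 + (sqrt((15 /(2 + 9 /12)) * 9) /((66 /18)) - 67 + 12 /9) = -656.03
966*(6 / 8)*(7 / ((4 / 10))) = 50715 / 4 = 12678.75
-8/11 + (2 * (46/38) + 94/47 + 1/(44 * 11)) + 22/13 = 644143/119548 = 5.39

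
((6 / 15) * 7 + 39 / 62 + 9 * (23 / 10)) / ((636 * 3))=187 / 14787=0.01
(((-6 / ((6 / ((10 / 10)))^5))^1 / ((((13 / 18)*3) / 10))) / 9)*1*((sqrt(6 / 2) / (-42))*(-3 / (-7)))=5*sqrt(3) / 1238328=0.00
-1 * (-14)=14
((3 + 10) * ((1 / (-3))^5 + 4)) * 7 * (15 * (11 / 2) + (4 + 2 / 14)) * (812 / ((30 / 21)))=21757924279 / 1215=17907756.61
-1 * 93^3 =-804357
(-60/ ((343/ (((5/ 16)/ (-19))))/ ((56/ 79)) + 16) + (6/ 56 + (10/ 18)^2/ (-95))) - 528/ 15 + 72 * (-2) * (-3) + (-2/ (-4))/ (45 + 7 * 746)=396.91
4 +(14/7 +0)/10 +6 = 51/5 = 10.20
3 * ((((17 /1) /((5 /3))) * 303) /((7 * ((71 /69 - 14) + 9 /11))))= -35186481 /322840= -108.99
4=4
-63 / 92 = -0.68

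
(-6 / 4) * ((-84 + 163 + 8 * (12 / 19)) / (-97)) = 4791 / 3686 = 1.30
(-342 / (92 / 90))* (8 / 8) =-7695 / 23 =-334.57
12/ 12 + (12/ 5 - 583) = -2898/ 5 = -579.60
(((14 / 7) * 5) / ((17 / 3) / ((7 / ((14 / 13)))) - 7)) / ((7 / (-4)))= 1560 / 1673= 0.93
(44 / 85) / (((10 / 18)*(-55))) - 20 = -42536 / 2125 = -20.02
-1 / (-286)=0.00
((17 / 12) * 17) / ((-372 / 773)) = -223397 / 4464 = -50.04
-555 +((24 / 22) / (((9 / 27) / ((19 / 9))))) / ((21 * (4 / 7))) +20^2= -5096 / 33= -154.42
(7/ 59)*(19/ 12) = 133/ 708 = 0.19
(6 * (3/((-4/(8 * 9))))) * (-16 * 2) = 10368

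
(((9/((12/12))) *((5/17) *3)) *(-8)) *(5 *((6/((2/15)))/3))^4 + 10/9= -307546874830/153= -2010110293.01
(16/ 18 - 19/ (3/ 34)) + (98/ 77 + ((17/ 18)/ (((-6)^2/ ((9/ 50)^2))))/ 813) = -114383679439/ 536580000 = -213.17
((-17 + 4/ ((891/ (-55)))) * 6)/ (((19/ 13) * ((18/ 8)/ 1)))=-145288/ 4617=-31.47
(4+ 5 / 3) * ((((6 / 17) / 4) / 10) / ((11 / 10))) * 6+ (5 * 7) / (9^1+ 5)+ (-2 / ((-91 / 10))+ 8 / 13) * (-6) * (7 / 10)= -0.73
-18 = -18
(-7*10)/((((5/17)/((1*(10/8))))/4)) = -1190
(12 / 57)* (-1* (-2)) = 0.42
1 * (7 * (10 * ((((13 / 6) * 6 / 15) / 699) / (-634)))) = -91 / 664749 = -0.00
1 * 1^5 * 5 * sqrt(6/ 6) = 5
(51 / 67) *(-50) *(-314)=800700 / 67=11950.75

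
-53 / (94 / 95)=-5035 / 94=-53.56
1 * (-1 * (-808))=808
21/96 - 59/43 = -1587/1376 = -1.15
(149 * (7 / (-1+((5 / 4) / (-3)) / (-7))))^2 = 7675862544 / 6241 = 1229909.08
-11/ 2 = -5.50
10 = 10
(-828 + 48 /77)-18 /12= -127647 /154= -828.88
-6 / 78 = -1 / 13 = -0.08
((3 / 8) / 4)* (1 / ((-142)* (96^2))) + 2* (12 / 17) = 335020015 / 237305856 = 1.41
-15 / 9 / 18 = -5 / 54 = -0.09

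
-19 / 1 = -19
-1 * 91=-91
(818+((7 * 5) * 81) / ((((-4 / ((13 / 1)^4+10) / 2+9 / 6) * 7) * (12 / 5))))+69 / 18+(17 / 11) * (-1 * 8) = 2607711175 / 2828397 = 921.97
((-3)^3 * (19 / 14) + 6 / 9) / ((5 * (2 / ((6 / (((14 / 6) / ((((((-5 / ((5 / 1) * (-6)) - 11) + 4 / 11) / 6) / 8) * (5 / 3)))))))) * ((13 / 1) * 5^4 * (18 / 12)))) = 1044101 / 3783780000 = 0.00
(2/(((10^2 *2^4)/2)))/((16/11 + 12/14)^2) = 5929/12673600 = 0.00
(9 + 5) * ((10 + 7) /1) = 238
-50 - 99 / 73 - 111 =-11852 / 73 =-162.36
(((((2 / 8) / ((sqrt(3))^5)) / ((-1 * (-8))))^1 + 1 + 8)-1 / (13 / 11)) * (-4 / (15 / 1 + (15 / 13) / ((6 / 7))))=-848 / 425-13 * sqrt(3) / 45900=-2.00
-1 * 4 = -4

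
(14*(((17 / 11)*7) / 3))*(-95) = -158270 / 33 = -4796.06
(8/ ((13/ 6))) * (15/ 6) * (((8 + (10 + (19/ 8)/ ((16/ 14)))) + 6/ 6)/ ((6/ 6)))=20235/ 104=194.57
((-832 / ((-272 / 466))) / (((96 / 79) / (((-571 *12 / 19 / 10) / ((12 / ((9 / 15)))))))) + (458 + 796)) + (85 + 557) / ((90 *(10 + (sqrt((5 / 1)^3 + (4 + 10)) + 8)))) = -2056531229 / 2390200 - 107 *sqrt(139) / 2775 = -860.86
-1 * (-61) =61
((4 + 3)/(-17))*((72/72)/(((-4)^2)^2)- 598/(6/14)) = 7501291/13056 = 574.55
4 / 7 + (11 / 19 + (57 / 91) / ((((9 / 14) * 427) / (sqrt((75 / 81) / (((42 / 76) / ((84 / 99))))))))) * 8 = 3040 * sqrt(1254) / 4945941 + 692 / 133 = 5.22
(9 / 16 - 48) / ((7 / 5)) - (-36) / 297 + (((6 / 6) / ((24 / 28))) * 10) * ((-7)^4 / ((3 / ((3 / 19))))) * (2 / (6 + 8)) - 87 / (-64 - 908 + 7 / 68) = 821188416607 / 4641033936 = 176.94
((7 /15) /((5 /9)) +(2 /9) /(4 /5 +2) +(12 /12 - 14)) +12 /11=-190397 /17325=-10.99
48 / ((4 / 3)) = 36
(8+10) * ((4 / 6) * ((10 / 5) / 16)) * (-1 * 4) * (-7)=42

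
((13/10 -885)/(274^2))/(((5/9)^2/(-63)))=2.40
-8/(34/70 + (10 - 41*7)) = 0.03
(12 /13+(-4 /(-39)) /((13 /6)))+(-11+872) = 861.97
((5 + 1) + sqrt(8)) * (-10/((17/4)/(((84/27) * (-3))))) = 2240 * sqrt(2)/51 + 2240/17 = 193.88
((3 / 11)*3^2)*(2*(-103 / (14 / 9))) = -25029 / 77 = -325.05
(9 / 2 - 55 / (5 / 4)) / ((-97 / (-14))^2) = -7742 / 9409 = -0.82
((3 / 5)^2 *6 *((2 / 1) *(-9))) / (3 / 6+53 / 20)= -432 / 35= -12.34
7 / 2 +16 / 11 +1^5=131 / 22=5.95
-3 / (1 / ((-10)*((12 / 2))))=180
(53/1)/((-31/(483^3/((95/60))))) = -71663581332/589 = -121669917.37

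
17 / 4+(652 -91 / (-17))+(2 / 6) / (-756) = 12754373 / 19278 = 661.60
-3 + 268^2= 71821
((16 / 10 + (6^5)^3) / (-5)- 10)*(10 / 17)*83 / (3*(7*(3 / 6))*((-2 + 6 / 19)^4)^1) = -4238185935564364289 / 77987840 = -54344189242.38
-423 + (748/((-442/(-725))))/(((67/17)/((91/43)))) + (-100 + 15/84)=10970441/80668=135.99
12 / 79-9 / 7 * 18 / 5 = -12378 / 2765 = -4.48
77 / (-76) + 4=227 / 76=2.99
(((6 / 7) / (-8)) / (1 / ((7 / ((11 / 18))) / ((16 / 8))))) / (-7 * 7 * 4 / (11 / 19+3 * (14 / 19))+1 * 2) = 53 / 5896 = 0.01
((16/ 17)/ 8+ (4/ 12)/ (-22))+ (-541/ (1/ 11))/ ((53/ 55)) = -367230115/ 59466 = -6175.46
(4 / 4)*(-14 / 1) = -14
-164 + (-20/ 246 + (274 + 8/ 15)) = 67928/ 615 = 110.45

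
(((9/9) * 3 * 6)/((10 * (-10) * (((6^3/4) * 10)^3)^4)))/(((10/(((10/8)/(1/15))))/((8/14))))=-1/3187787691285599109120000000000000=-0.00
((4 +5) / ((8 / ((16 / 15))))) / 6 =1 / 5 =0.20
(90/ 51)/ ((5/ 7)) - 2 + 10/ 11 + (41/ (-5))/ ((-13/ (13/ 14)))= 25727/ 13090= 1.97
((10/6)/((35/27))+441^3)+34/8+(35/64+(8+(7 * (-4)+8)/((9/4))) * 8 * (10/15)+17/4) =85766126.59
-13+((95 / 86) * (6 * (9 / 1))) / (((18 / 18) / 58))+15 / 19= 2816654 / 817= 3447.56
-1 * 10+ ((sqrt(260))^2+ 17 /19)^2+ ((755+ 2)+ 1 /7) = 173890973 /2527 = 68813.21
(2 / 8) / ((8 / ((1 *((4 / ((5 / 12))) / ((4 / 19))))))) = 57 / 40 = 1.42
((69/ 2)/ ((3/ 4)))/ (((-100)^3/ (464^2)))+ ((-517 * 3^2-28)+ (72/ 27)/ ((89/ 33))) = -6521912841/ 1390625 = -4689.91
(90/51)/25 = 6/85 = 0.07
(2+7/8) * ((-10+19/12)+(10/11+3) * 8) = 69391/1056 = 65.71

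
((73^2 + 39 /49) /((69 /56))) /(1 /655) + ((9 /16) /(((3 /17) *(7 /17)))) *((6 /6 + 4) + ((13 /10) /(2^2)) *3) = 125120067671 /44160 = 2833334.87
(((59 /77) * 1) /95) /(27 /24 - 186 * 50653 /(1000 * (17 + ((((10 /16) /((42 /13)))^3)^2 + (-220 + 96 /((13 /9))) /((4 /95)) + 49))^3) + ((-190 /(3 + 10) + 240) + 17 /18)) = 414810680028210724980639600358702193210763982241726909928806437800 /11697847132563140120785728988312721191646122062339073831901423208220201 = 0.00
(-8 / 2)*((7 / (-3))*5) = 140 / 3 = 46.67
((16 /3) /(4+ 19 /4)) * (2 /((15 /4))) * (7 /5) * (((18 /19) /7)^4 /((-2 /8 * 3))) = -7962624 /39112590125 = -0.00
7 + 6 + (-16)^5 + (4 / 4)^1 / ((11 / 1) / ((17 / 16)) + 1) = -202372642 / 193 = -1048562.91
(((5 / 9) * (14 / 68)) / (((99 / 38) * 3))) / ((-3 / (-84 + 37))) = 31255 / 136323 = 0.23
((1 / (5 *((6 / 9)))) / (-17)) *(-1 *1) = 3 / 170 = 0.02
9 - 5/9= 76/9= 8.44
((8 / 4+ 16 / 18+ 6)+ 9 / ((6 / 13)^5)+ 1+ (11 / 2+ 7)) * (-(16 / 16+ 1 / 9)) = -1953185 / 3888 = -502.36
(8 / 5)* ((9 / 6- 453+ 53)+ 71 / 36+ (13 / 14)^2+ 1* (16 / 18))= -1392772 / 2205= -631.64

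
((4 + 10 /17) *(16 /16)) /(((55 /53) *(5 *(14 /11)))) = 2067 /2975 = 0.69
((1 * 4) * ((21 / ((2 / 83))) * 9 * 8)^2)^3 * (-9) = -35157809667535310972881700388864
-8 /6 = -4 /3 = -1.33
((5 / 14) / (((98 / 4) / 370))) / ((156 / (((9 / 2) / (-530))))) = -555 / 1890616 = -0.00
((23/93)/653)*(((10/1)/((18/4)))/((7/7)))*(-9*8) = -3680/60729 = -0.06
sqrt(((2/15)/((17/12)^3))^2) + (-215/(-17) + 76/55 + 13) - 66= -2103582/54043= -38.92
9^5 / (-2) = -59049 / 2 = -29524.50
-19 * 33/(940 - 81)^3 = -627/633839779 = -0.00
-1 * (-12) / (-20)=-3 / 5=-0.60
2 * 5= 10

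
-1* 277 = -277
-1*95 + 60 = -35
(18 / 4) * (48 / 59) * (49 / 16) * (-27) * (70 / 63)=-19845 / 59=-336.36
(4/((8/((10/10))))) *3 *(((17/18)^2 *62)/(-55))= -8959/5940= -1.51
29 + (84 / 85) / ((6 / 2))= 2493 / 85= 29.33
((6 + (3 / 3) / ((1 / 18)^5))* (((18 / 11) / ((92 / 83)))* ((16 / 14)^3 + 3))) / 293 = 47285644563 / 1105489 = 42773.51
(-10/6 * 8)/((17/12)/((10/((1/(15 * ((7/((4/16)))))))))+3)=-672000/151217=-4.44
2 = 2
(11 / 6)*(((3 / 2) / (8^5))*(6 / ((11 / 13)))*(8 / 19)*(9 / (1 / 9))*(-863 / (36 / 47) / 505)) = -14236911 / 314408960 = -0.05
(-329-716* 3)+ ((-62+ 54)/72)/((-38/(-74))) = -423604/171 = -2477.22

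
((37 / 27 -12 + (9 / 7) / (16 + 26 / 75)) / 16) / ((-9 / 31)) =75789079 / 33366816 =2.27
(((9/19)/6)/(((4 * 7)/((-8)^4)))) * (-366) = -4226.89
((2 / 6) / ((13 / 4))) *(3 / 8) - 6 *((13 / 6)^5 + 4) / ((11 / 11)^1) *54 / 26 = -402373 / 624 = -644.83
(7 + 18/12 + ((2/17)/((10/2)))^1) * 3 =4347/170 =25.57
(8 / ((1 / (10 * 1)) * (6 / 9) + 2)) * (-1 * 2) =-240 / 31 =-7.74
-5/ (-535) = 1/ 107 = 0.01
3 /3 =1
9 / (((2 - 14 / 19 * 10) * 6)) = -19 / 68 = -0.28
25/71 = 0.35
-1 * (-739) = 739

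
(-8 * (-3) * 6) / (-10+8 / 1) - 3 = -75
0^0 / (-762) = -1 / 762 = -0.00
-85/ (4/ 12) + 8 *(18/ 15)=-1227/ 5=-245.40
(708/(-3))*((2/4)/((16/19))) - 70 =-1681/8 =-210.12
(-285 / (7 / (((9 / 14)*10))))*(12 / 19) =-8100 / 49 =-165.31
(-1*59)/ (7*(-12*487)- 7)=59/ 40915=0.00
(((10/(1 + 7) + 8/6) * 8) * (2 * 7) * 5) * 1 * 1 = 4340/3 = 1446.67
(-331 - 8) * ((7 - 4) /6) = -339 /2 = -169.50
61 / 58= 1.05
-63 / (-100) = 63 / 100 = 0.63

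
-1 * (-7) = 7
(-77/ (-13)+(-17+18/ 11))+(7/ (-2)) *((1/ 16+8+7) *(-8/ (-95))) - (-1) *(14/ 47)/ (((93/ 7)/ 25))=-3163654411/ 237520140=-13.32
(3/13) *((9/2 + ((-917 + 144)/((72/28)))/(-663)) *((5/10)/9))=29557/465426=0.06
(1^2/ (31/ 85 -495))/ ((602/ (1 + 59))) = -1275/ 6327622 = -0.00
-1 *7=-7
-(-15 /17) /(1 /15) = 13.24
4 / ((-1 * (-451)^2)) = -4 / 203401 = -0.00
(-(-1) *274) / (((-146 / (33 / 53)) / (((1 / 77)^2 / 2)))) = -411 / 4170782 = -0.00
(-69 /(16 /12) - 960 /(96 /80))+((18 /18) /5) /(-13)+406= -115899 /260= -445.77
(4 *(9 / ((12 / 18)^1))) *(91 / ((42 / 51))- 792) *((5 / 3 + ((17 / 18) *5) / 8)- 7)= 2792787 / 16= 174549.19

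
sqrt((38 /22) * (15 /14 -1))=sqrt(2926) /154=0.35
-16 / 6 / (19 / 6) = -16 / 19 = -0.84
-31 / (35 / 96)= -2976 / 35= -85.03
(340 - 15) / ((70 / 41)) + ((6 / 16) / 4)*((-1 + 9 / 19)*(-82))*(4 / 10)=191.98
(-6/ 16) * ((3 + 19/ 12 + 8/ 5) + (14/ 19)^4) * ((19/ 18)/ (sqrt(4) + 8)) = -50654051/ 197539200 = -0.26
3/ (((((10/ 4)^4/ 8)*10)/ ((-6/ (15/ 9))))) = -3456/ 15625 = -0.22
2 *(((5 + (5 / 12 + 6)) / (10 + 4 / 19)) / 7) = 2603 / 8148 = 0.32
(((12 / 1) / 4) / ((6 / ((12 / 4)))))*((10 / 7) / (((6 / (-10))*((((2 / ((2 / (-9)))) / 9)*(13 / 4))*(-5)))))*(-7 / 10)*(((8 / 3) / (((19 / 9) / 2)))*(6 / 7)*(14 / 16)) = 0.29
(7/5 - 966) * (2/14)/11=-689/55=-12.53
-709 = -709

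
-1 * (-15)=15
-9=-9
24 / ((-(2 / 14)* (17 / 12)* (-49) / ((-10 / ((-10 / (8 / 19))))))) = 2304 / 2261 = 1.02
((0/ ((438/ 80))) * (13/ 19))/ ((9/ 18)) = 0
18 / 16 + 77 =625 / 8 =78.12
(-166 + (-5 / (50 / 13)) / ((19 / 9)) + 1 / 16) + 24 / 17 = -4267257 / 25840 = -165.14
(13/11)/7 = 13/77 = 0.17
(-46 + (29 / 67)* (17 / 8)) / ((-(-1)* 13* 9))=-24163 / 62712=-0.39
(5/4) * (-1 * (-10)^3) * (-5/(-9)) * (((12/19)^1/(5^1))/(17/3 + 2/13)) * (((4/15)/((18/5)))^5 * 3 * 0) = 0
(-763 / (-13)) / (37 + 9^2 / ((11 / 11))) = 763 / 1534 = 0.50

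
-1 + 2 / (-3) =-5 / 3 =-1.67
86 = 86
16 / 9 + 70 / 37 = 1222 / 333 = 3.67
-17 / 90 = -0.19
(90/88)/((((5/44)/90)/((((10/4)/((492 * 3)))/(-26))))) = -225/4264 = -0.05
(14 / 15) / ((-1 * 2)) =-7 / 15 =-0.47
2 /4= 0.50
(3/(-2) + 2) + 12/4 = 7/2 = 3.50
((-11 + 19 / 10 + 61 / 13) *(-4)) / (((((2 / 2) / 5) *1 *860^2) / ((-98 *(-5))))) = 28077 / 480740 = 0.06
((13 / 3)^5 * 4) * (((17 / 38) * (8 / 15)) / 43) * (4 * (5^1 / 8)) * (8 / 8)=50495848 / 595593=84.78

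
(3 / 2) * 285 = 855 / 2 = 427.50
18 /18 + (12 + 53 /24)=15.21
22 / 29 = 0.76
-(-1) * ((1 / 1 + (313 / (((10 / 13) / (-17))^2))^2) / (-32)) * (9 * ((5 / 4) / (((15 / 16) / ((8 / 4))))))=-701098478418867 / 40000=-17527461960.47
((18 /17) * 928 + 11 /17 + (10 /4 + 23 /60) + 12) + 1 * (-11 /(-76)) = 4836586 /4845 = 998.26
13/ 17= 0.76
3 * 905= 2715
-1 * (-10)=10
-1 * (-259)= 259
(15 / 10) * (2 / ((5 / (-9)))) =-5.40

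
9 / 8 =1.12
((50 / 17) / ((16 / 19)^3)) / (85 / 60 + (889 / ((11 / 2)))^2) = 12449085 / 66041539072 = 0.00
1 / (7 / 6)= 6 / 7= 0.86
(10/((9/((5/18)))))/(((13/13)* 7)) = 25/567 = 0.04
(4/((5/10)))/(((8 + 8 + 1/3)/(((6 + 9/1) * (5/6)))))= 300/49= 6.12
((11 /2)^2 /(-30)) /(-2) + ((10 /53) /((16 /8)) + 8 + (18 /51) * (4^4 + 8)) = 22007821 /216240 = 101.77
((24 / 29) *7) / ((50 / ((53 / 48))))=371 / 2900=0.13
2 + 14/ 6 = 13/ 3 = 4.33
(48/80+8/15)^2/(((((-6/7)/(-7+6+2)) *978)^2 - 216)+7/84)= 56644/30980559675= 0.00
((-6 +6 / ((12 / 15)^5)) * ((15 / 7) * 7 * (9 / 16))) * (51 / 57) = 14465385 / 155648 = 92.94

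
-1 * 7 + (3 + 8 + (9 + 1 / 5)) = 66 / 5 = 13.20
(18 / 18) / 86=1 / 86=0.01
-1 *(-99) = 99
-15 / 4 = -3.75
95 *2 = 190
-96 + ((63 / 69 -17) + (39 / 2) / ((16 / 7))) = -76217 / 736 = -103.56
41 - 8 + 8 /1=41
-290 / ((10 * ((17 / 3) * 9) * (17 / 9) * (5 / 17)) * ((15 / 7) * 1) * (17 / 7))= -1421 / 7225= -0.20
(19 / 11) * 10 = 190 / 11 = 17.27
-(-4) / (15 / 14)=56 / 15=3.73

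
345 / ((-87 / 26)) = -103.10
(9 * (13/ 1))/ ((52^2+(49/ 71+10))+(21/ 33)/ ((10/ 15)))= 182754/ 4241837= 0.04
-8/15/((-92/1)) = 2/345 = 0.01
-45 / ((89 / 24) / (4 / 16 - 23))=24570 / 89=276.07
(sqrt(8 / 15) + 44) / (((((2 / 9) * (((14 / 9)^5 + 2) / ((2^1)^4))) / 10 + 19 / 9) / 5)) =14171760 * sqrt(30) / 45205201 + 4676680800 / 45205201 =105.17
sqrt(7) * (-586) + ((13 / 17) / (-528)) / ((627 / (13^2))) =-586 * sqrt(7) - 2197 / 5627952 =-1550.41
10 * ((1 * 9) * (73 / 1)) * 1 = 6570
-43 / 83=-0.52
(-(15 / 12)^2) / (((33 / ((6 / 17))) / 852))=-5325 / 374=-14.24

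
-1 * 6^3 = -216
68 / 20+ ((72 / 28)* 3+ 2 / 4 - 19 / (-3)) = 3769 / 210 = 17.95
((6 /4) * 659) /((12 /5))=3295 /8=411.88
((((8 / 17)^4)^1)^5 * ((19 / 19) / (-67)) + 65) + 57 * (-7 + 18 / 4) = -42207043160340883654354320337 / 544607008490774718001814534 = -77.50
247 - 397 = -150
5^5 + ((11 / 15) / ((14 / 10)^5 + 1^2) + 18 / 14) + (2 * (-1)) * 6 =118509175 / 38052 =3114.40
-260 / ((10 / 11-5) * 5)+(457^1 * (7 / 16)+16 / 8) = 154547 / 720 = 214.65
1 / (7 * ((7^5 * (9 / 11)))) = 11 / 1058841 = 0.00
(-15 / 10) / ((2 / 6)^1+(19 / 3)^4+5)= -0.00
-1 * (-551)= 551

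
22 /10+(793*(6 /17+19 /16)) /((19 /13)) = 21654203 /25840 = 838.01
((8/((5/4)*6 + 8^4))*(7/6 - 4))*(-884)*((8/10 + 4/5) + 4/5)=480896/41035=11.72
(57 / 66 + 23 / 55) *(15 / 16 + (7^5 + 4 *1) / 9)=12648217 / 5280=2395.50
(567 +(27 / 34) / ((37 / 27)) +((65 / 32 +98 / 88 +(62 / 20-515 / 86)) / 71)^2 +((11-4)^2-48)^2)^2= 106620712506529563338101196123374521001 / 329806476188643610890574888960000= 323282.65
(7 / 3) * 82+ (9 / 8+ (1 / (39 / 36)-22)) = 53471 / 312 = 171.38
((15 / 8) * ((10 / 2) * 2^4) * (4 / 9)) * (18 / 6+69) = 4800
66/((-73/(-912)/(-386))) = -23234112/73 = -318275.51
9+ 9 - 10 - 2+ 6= 12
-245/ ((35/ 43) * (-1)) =301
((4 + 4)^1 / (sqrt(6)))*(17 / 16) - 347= -347 + 17*sqrt(6) / 12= -343.53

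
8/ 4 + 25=27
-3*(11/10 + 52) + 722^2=5211247/10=521124.70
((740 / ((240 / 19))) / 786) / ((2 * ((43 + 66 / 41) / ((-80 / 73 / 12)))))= -144115 / 1888998516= -0.00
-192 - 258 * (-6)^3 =55536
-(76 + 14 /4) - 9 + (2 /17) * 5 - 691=-26483 /34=-778.91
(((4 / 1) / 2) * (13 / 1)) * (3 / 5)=78 / 5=15.60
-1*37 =-37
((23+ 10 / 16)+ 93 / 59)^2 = 141491025 / 222784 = 635.10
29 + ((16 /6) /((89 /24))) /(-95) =245131 /8455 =28.99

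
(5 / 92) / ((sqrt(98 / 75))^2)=375 / 9016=0.04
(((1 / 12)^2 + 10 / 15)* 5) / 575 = 97 / 16560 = 0.01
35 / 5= 7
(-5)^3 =-125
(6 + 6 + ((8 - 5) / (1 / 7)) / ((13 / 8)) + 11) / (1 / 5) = 2335 / 13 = 179.62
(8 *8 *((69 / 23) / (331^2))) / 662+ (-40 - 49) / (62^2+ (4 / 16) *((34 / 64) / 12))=-4956961495968 / 214121277805091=-0.02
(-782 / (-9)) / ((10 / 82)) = 32062 / 45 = 712.49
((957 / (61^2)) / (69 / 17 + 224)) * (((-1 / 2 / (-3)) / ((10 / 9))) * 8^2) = 780912 / 72131585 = 0.01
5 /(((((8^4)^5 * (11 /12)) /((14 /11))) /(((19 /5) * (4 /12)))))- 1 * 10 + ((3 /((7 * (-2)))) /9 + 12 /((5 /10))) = 13.98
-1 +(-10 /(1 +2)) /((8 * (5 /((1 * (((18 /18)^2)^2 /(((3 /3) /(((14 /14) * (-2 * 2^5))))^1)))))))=13 /3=4.33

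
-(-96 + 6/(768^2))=9437183/98304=96.00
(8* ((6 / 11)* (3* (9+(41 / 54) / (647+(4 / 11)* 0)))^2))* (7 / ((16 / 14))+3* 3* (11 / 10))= 63394616222249 / 1243268730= 50990.28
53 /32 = 1.66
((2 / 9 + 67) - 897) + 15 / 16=-119353 / 144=-828.84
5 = 5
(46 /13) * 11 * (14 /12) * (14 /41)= 24794 /1599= 15.51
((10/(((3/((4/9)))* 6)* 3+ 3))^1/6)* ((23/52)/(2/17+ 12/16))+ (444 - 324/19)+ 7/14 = 9306559187/21772062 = 427.45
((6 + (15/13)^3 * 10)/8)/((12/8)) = 3911/2197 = 1.78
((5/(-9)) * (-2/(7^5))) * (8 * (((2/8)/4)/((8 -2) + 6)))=5/1815156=0.00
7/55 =0.13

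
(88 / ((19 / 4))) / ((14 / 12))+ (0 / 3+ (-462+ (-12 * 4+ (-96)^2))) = 1160010 / 133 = 8721.88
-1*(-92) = 92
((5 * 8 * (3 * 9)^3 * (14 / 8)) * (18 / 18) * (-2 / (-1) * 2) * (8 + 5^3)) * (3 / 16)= 274873095 / 2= 137436547.50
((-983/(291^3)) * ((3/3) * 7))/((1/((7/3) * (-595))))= 28659365/73926513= 0.39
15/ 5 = 3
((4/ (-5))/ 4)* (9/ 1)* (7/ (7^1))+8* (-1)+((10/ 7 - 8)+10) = -223/ 35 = -6.37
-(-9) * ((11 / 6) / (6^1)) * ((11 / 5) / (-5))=-121 / 100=-1.21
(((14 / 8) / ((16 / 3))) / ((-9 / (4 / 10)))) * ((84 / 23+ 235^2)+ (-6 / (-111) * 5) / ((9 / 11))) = -2960991439 / 3676320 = -805.42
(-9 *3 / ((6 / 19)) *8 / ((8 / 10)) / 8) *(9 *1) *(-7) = 53865 / 8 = 6733.12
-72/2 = -36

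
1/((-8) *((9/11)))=-11/72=-0.15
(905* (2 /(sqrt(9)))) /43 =1810 /129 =14.03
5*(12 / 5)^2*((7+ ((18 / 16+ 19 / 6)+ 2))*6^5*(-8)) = -119066112 / 5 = -23813222.40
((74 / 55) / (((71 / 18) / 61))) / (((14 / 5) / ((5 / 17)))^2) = 2539125 / 11059741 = 0.23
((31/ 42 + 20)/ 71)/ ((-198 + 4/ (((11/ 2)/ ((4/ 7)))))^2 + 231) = 56749/ 7629836790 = 0.00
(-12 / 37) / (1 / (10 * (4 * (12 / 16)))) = -360 / 37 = -9.73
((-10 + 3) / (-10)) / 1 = 7 / 10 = 0.70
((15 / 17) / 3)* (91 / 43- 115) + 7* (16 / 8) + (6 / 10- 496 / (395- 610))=-277 / 17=-16.29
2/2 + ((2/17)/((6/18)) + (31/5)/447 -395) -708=-41856553/37995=-1101.63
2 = 2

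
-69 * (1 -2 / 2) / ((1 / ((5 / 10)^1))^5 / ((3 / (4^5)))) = 0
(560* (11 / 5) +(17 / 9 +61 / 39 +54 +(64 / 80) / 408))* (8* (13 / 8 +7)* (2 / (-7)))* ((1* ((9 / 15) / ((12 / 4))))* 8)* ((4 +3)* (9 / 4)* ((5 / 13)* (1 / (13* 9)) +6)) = -10772515608734 / 2801175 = -3845713.18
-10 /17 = -0.59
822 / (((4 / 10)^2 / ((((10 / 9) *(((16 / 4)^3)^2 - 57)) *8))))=553343000 / 3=184447666.67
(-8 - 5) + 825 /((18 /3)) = 249 /2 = 124.50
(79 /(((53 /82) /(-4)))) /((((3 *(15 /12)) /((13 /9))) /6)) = -2694848 /2385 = -1129.92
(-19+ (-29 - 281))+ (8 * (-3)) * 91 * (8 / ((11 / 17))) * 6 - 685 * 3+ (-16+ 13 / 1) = -164400.09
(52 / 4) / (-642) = -13 / 642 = -0.02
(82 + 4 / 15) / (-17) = -1234 / 255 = -4.84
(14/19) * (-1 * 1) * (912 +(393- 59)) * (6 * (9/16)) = -117747/38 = -3098.61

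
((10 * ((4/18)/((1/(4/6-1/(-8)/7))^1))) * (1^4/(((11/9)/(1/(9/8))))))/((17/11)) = 2300/3213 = 0.72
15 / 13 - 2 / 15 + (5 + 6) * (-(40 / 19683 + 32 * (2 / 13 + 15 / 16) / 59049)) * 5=3363067 / 3838185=0.88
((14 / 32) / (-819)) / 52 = -1 / 97344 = -0.00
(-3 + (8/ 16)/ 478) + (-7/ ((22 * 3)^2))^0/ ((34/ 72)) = -14323/ 16252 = -0.88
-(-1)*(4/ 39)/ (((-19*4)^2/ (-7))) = -7/ 56316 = -0.00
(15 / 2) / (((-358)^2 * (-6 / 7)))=-35 / 512656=-0.00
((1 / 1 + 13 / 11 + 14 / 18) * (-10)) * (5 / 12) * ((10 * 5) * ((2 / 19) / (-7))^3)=1465000 / 698733189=0.00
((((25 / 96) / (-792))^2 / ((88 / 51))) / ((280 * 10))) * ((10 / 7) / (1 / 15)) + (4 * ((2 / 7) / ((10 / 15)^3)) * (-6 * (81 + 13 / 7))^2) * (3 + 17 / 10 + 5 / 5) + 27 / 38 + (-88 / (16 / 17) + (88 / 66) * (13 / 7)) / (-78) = 208169543580340265177153 / 38310167627956224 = 5433793.60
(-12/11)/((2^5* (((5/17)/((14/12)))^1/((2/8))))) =-119/3520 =-0.03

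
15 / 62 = 0.24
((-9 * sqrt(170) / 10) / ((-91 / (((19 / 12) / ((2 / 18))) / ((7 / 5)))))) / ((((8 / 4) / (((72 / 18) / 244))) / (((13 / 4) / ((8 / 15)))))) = 7695 * sqrt(170) / 1530368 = 0.07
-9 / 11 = -0.82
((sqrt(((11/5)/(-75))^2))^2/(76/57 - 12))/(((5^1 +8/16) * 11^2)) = -1/8250000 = -0.00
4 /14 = 2 /7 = 0.29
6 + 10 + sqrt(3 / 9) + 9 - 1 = sqrt(3) / 3 + 24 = 24.58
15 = 15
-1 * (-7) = 7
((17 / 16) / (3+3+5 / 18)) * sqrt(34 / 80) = 153 * sqrt(170) / 18080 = 0.11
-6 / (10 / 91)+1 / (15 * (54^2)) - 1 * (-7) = -2082023 / 43740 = -47.60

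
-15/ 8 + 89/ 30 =131/ 120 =1.09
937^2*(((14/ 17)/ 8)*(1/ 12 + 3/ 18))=6145783/ 272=22594.79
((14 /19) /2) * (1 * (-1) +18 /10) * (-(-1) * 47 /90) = 658 /4275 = 0.15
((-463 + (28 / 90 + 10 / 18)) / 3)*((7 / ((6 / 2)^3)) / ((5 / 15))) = -48524 / 405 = -119.81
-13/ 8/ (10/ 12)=-39/ 20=-1.95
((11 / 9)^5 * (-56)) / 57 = -2.68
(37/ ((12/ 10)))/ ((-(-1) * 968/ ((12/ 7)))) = 185/ 3388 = 0.05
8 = 8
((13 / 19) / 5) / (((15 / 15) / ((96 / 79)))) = 1248 / 7505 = 0.17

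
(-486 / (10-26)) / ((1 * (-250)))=-243 / 2000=-0.12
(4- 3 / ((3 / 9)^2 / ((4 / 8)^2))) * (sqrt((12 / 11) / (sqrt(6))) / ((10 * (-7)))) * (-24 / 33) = -sqrt(11) * 2^(3 / 4) * 3^(1 / 4) / 385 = -0.02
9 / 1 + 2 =11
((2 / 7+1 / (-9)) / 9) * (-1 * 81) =-11 / 7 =-1.57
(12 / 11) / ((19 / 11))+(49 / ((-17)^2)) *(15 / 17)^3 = 20180409 / 26977283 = 0.75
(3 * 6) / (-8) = -9 / 4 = -2.25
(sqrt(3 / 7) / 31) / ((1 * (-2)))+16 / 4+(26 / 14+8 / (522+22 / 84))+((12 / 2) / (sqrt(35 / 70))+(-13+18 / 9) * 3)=-4165298 / 153545 - sqrt(21) / 434+6 * sqrt(2)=-18.65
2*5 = 10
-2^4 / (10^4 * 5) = -1 / 3125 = -0.00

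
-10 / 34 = -5 / 17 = -0.29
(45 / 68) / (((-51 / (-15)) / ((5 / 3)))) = 375 / 1156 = 0.32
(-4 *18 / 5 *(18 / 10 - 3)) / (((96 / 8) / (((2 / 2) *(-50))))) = -72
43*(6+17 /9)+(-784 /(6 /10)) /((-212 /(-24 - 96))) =-190991 /477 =-400.40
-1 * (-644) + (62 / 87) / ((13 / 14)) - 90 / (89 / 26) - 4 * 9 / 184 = 2862829037 / 4630314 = 618.28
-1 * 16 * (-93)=1488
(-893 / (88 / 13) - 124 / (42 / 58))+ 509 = 380395 / 1848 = 205.84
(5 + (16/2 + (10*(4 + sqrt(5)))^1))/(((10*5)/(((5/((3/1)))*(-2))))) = -5.02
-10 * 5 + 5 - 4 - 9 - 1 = -59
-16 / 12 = -4 / 3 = -1.33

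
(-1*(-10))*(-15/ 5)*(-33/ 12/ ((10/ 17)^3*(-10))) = -162129/ 4000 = -40.53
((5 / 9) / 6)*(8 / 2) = 10 / 27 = 0.37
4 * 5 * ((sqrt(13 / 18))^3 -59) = -1167.72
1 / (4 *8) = 1 / 32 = 0.03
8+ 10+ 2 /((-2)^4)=145 /8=18.12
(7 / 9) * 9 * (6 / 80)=21 / 40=0.52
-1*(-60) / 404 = 15 / 101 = 0.15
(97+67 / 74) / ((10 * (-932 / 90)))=-65205 / 68968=-0.95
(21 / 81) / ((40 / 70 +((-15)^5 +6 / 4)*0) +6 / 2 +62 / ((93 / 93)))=49 / 12393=0.00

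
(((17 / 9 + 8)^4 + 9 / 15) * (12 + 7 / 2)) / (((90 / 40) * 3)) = 21960.65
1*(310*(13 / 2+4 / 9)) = 19375 / 9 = 2152.78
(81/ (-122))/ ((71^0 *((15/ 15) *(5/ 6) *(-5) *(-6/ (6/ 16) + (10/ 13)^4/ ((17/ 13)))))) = -9075807/ 896065600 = -0.01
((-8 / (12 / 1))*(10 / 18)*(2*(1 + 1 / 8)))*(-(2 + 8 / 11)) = 25 / 11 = 2.27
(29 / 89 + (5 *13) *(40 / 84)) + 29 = 112660 / 1869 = 60.28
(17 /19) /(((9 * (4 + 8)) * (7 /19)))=17 /756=0.02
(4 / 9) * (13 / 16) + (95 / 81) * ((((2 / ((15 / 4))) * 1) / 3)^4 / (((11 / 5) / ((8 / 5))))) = 1057991243 / 2922925500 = 0.36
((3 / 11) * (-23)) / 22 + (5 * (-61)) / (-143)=5813 / 3146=1.85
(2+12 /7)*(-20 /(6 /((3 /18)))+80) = 295.08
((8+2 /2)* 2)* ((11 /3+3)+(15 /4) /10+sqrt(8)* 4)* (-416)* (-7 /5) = 369096 /5+419328* sqrt(2) /5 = 192423.07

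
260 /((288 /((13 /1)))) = 845 /72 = 11.74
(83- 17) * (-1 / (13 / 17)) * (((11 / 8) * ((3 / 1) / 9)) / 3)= -2057 / 156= -13.19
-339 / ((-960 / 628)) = 17741 / 80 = 221.76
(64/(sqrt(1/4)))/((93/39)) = 1664/31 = 53.68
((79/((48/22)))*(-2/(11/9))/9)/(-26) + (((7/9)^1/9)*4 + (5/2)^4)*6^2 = 1418.95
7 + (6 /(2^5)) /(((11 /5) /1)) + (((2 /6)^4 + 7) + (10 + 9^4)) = 93877151 /14256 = 6585.10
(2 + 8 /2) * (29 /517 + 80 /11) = 22734 /517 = 43.97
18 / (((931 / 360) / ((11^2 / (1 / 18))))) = 14113440 / 931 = 15159.44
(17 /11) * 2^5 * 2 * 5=5440 /11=494.55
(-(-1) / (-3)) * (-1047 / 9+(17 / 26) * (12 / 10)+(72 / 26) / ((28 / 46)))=151514 / 4095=37.00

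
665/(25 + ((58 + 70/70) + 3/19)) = 12635/1599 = 7.90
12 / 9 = 4 / 3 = 1.33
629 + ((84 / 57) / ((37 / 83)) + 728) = 956295 / 703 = 1360.31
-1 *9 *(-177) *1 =1593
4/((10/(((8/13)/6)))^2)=16/38025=0.00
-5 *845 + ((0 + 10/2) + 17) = -4203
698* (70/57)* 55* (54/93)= 27374.87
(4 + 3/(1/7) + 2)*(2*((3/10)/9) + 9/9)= 144/5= 28.80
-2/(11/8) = -16/11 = -1.45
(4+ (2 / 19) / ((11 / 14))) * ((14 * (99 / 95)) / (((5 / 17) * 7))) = 29.29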